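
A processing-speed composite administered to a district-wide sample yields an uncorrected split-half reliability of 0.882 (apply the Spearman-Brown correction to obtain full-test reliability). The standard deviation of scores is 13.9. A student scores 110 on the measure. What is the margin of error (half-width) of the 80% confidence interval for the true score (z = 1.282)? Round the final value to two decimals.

4.46

Full-length reliability (Spearman-Brown) = 2(0.882)/(1+0.882) ≈ 0.93730
SEM = 13.90000 · √(1 − 0.93730) = 13.90000 · √0.06270 ≈ 13.90000 · 0.25040 ≈ 3.48053
1.282 · SEM ≈ 4.46205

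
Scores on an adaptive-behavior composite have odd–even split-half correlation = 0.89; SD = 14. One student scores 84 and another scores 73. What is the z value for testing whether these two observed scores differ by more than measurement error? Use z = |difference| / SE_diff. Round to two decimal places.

2.30

Full-length reliability (Spearman-Brown) = 2(0.89)/(1+0.89) ≈ 0.94180
SEM = 14.00000×√(1 − 0.94180) ≈ 3.37749
SE_diff = SEM × √2 ≈ 3.37749 × 1.41421 ≈ 4.77649
z = |84 − 73| / 4.77649 = 11 / 4.77649 ≈ 2.30295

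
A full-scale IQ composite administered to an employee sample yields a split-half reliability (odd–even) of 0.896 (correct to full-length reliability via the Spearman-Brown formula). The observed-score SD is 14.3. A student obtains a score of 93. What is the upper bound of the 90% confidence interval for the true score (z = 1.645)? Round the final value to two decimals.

Spearman-Brown: r = 2(0.896) / (1 + 0.896) = 1.79200 / 1.89600 ≈ 0.94515
The standard error of measurement is 14.30000*√(1 − 0.94515) ≈ 14.30000*0.23421 ≈ 3.34914.
Half-width = 1.645*3.34914 ≈ 5.50934
Upper bound: 93 + 5.50934 = 98.50934

98.51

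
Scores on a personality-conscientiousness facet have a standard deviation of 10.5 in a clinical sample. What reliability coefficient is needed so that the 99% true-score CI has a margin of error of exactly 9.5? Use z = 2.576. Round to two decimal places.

0.88

SEM needed = half-width / z = 9.5/2.576 ≈ 3.6879
r = 1 − (SEM / SD)² = 1 − (3.6879 / 10.5)² ≈ 1 − 0.1234 ≈ 0.8766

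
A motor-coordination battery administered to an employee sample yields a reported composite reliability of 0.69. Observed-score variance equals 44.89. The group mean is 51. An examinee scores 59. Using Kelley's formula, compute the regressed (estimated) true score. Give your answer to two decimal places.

Estimated true score = 0.690·59 + (1 − 0.690)·51 ≈ 56.520

56.52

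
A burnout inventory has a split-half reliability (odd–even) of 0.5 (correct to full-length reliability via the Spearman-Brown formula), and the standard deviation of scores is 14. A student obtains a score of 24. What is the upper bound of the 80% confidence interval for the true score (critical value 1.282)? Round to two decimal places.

r_full = 2·0.5 / (1 + 0.5) ≈ 0.66667
SEM = 14.00000 * √(1 − 0.66667) = 14.00000 * √0.33333 ≈ 14.00000 * 0.57735 ≈ 8.08290
Margin = 1.282 * 8.08290 ≈ 10.36228
Upper bound: 24 + 10.36228 = 34.36228

34.36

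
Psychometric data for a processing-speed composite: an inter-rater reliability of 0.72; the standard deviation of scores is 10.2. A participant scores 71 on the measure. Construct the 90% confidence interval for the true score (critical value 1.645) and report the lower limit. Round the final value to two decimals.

62.12

SEM = 10.2000×√(1 − 0.7200) ≈ 5.3973
Margin = 1.645 × 5.3973 ≈ 8.8786
Lower limit = 71 − 8.8786 ≈ 62.1214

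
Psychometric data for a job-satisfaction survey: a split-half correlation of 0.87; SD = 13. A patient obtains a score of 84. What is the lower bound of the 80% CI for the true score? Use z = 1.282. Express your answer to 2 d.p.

79.61

Full-length reliability (Spearman-Brown) = 2(0.87)/(1+0.87) ≈ 0.930
SEM = 13.000 × √(1 − 0.930) = 13.000 × √0.070 ≈ 13.000 × 0.264 ≈ 3.428
1.282 × SEM ≈ 4.394
Lower limit = 84 − 4.394 ≈ 79.606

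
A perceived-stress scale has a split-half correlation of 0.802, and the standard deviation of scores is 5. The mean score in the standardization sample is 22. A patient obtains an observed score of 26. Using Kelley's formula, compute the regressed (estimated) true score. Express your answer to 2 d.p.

r_full = 2·0.802 / (1 + 0.802) ≈ 0.890
T̂ = r·X + (1 − r)·M = 0.890*26 + 0.110*22 ≈ 23.143 + 2.417 ≈ 25.560

25.56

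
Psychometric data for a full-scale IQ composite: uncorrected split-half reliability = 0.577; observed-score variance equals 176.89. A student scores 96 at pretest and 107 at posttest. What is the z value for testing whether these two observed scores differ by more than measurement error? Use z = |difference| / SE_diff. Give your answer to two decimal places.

1.13

SD = √176.89 ≈ 13.300
Full-length reliability (Spearman-Brown) = 2(0.577)/(1+0.577) ≈ 0.732
SEM = 13.300 * √(1 − 0.732) = 13.300 * √0.268 ≈ 13.300 * 0.518 ≈ 6.888
SE_diff = √2 * SEM ≈ 9.741
z = |96 − 107| / 9.741 = 11 / 9.741 ≈ 1.129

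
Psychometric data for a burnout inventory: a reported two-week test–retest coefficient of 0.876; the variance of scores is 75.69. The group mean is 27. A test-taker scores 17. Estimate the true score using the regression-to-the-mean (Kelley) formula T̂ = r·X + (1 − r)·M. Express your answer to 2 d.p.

Estimated true score = 0.87600×17 + (1 − 0.87600)×27 ≈ 18.24000

18.24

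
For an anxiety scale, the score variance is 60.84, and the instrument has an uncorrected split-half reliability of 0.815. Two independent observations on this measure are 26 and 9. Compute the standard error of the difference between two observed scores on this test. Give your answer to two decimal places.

3.52

σ = 60.84^(1/2) = 7.8000
Full-length reliability (Spearman-Brown) = 2(0.815)/(1+0.815) ≈ 0.8981
The standard error of measurement is 7.8000*√(1 − 0.8981) ≈ 7.8000*0.3193 ≈ 2.4902.
Standard error of the difference = 2.4902·√2 ≈ 3.5217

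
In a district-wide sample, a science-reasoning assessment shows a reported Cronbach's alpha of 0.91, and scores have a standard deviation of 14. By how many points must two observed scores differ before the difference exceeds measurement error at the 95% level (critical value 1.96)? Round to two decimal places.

11.64

SEM = 14.000*√(1 − 0.910) ≈ 4.200
Standard error of the difference = 4.200·√2 ≈ 5.940
Smallest detectable difference = 1.96*5.940 ≈ 11.642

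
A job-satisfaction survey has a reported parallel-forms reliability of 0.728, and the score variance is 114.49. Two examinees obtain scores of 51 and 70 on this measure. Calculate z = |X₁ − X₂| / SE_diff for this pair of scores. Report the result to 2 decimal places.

2.41

SD = √114.49 ≈ 10.70000
SEM = 10.70000 · √(1 − 0.72800) = 10.70000 · √0.27200 ≈ 10.70000 · 0.52154 ≈ 5.58044
SE_diff = √2 · SEM ≈ 7.89193
z = |51 − 70| / 7.89193 = 19 / 7.89193 ≈ 2.40752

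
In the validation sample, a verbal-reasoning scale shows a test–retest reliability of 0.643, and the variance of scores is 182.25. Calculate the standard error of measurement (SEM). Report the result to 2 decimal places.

σ = 182.25^(1/2) = 13.50000
SEM = 13.50000 * √(1 − 0.64300) = 13.50000 * √0.35700 ≈ 13.50000 * 0.59749 ≈ 8.06618

8.07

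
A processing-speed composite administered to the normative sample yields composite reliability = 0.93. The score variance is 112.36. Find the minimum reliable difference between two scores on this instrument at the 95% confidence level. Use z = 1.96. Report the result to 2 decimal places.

7.77

SD = √112.36 ≈ 10.6000
SEM = 10.6000 · √(1 − 0.9300) = 10.6000 · √0.0700 ≈ 10.6000 · 0.2646 ≈ 2.8045
Standard error of the difference = 2.8045·√2 ≈ 3.9662
Minimum reliable difference = 1.96 · SE_diff ≈ 1.96 · 3.9662 ≈ 7.7737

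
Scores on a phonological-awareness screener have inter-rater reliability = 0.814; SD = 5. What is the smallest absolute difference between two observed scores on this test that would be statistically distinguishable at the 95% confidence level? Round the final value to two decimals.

5.98

SEM = 5.0000 × √(1 − 0.8140) = 5.0000 × √0.1860 ≈ 5.0000 × 0.4313 ≈ 2.1564
SE_diff = √2 × SEM ≈ 3.0496
Smallest detectable difference = 1.96×3.0496 ≈ 5.9772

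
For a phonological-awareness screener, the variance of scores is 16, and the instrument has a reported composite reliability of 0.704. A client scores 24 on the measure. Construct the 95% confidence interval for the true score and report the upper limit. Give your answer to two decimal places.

SD = √16 ≈ 4.00000
The standard error of measurement is 4.00000*√(1 − 0.70400) ≈ 4.00000*0.54406 ≈ 2.17624.
Half-width = 1.96*2.17624 ≈ 4.26542
Upper bound: 24 + 4.26542 = 28.26542

28.27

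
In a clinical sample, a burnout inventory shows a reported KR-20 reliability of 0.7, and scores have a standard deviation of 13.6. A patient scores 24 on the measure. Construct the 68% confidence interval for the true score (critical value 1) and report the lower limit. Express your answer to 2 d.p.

SEM = 13.600 · √(1 − 0.700) = 13.600 · √0.300 ≈ 13.600 · 0.548 ≈ 7.449
1 · SEM ≈ 7.449
Lower bound: 24 − 7.449 = 16.551

16.55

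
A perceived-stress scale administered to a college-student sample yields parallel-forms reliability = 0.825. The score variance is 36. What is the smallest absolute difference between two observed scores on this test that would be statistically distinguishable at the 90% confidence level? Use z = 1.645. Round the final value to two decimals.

5.84

σ = 36^(1/2) = 6.00000
SEM = 6.00000 · √(1 − 0.82500) = 6.00000 · √0.17500 ≃ 6.00000 · 0.41833 ≃ 2.50998
Standard error of the difference = 2.50998·√2 ≃ 3.54965
Minimum reliable difference = 1.645 · SE_diff ≃ 1.645 · 3.54965 ≃ 5.83917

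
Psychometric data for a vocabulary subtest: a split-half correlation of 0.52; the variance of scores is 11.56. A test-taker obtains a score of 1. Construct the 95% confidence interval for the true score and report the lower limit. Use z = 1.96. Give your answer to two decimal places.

-2.74

σ = 11.56^(1/2) = 3.4000
Spearman-Brown: r = 2(0.52) / (1 + 0.52) = 1.0400 / 1.5200 ≃ 0.6842
SEM = 3.4000 × √(1 − 0.6842) = 3.4000 × √0.3158 ≃ 3.4000 × 0.5620 ≃ 1.9106
1.96 × SEM ≃ 3.7448
Lower bound: 1 − 3.7448 = -2.7448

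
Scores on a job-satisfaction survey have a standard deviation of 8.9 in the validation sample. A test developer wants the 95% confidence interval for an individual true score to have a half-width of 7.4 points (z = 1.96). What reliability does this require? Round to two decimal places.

Required SEM = 7.4 / 1.96 ≃ 3.776
r = 1 − (SEM / SD)² = 1 − (3.776 / 8.9)² ≃ 1 − 0.180 ≃ 0.820

0.82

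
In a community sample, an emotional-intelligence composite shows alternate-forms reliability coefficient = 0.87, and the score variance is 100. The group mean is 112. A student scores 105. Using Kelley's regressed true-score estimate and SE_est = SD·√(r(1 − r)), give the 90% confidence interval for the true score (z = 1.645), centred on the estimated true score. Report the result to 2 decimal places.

[100.38, 111.44]

σ = 100^(1/2) = 10.000
T̂ = 0.870(105) + 0.130(112) ≈ 105.910
SE_est = SD · √(r(1 − r)) = 10.000 · √0.113 ≈ 10.000 · 0.336 ≈ 3.363
90% CI: 105.910 ± 5.532 ≈ (100.378, 111.442)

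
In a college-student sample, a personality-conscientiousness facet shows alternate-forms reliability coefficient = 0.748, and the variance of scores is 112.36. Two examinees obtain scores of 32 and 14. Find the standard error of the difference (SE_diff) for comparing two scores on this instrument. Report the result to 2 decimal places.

7.53

σ = 112.36^(1/2) = 10.6000
SEM = 10.6000 × √(1 − 0.7480) = 10.6000 × √0.2520 ≃ 10.6000 × 0.5020 ≃ 5.3212
Standard error of the difference = 5.3212·√2 ≃ 7.5253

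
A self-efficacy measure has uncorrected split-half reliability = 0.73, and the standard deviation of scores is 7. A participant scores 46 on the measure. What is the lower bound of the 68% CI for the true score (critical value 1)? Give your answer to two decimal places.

43.23

r_full = 2·0.73 / (1 + 0.73) ≈ 0.8439
SEM = 7.0000·√(1 − 0.8439) ≈ 2.7654
Margin = 1 · 2.7654 ≈ 2.7654
Lower bound: 46 − 2.7654 = 43.2346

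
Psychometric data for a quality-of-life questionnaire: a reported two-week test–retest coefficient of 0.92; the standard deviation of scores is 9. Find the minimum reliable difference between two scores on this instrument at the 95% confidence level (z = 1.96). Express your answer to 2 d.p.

The standard error of measurement is 9.0000·√(1 − 0.9200) ≈ 9.0000·0.2828 ≈ 2.5456.
SE_diff = SEM · √2 ≈ 2.5456 · 1.4142 ≈ 3.6000
Smallest detectable difference = 1.96·3.6000 ≈ 7.0560

7.06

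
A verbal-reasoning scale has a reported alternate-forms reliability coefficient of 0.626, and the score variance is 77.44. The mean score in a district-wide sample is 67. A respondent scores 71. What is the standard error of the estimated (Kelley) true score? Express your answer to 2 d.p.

σ = 77.44^(1/2) = 8.8000
SE_est = 8.8000·√[r(1 − r)] ≈ 4.2580

4.26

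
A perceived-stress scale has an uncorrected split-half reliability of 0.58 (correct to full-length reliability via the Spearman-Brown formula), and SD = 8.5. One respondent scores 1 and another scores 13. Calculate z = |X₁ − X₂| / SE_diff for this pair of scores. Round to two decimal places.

1.94

Spearman-Brown: r = 2(0.58) / (1 + 0.58) = 1.16000 / 1.58000 ≈ 0.73418
SEM = 8.50000 * √(1 − 0.73418) = 8.50000 * √0.26582 ≈ 8.50000 * 0.51558 ≈ 4.38243
SE_diff = √2 * SEM ≈ 6.19769
z = 12 / 6.19769 ≈ 1.93620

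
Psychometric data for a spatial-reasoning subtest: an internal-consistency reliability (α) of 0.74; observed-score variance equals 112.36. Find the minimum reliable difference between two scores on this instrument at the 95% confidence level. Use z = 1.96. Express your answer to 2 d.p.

SD = √112.36 ≃ 10.6000
SEM = 10.6000 · √(1 − 0.7400) = 10.6000 · √0.2600 ≃ 10.6000 · 0.5099 ≃ 5.4050
SE_diff = SEM · √2 ≃ 5.4050 · 1.4142 ≃ 7.6438
Smallest detectable difference = 1.96·7.6438 ≃ 14.9818

14.98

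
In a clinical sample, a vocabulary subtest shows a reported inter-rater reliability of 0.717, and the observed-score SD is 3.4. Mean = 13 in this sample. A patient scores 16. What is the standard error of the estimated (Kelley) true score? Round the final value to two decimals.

SE_est = SD * √(r(1 − r)) = 3.400 * √0.203 ≃ 3.400 * 0.450 ≃ 1.532

1.53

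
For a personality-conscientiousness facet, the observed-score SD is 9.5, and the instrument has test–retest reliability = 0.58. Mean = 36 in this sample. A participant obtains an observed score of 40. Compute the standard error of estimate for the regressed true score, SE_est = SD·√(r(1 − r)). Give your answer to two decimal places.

SE_est = 9.500·√[r(1 − r)] ≈ 4.689

4.69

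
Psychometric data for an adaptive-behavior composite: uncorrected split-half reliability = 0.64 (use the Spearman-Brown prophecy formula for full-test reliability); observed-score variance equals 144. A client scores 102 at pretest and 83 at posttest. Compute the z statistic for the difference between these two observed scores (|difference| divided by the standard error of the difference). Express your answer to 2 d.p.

2.39

σ = 144^(1/2) = 12.00000
r_full = 2·0.64 / (1 + 0.64) ≈ 0.78049
SEM = 12.00000 * √(1 − 0.78049) = 12.00000 * √0.21951 ≈ 12.00000 * 0.46852 ≈ 5.62226
SE_diff = SEM * √2 ≈ 5.62226 * 1.41421 ≈ 7.95107
z = |102 − 83| / 7.95107 = 19 / 7.95107 ≈ 2.38962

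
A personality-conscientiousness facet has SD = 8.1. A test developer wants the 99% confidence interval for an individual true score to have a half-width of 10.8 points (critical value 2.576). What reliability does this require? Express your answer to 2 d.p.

0.73

Required SEM = 10.8 / 2.576 ≈ 4.1925
r = 1 − (4.1925/8.1)² ≈ 1 − 0.2679 ≈ 0.7321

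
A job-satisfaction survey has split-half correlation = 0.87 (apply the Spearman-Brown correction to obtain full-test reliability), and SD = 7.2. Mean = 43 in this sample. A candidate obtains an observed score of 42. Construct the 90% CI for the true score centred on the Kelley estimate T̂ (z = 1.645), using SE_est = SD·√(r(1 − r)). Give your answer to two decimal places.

[39.06, 45.08]

Full-length reliability (Spearman-Brown) = 2(0.87)/(1+0.87) ≈ 0.930
T̂ = r·X + (1 − r)·M = 0.930*42 + 0.070*43 ≈ 39.080 + 2.989 ≈ 42.070
SE_est = SD * √(r(1 − r)) = 7.200 * √0.065 ≈ 7.200 * 0.254 ≈ 1.831
90% CI: 42.070 ± 3.012 ≈ (39.057, 45.082)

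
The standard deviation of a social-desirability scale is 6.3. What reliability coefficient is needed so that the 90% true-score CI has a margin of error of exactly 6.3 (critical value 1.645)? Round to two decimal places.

0.63

SEM needed = half-width / z = 6.3/1.645 ≃ 3.830
r = 1 − (SEM / SD)² = 1 − (3.830 / 6.3)² ≃ 1 − 0.370 ≃ 0.630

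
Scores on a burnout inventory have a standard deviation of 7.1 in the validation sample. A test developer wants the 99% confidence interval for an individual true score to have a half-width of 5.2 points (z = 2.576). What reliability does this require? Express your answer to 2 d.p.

0.92

Required SEM = 5.2 / 2.576 ≈ 2.01863
r = 1 − (2.01863/7.1)² ≈ 1 − 0.08083 ≈ 0.91917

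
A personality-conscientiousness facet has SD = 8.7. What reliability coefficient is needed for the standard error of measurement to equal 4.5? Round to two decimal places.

r = 1 − (SEM / SD)² = 1 − (4.5000 / 8.7)² ≃ 1 − 0.2675 ≃ 0.7325

0.73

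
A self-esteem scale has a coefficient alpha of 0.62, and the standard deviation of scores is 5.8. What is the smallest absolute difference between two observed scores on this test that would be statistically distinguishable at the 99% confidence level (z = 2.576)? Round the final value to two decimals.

13.03

SEM = 5.8000 × √(1 − 0.6200) = 5.8000 × √0.3800 ≈ 5.8000 × 0.6164 ≈ 3.5754
SE_diff = SEM × √2 ≈ 3.5754 × 1.4142 ≈ 5.0563
Smallest detectable difference = 2.576×5.0563 ≈ 13.0251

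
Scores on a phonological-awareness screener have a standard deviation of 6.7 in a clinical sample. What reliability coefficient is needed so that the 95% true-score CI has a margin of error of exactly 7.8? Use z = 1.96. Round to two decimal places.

0.65

Required SEM = 7.8 / 1.96 ≃ 3.980
r = 1 − (3.980/6.7)² ≃ 1 − 0.353 ≃ 0.647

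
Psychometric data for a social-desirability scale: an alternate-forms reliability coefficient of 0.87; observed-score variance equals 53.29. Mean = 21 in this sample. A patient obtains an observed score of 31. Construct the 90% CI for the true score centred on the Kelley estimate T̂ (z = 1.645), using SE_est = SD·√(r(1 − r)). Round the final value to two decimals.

SD = √53.29 = 7.300
T̂ = r·X + (1 − r)·M = 0.870×31 + 0.130×21 = 26.970 + 2.730 ≈ 29.700
SE_est = SD × √(r(1 − r)) = 7.300 × √0.113 ≈ 7.300 × 0.336 ≈ 2.455
CI = 29.700 ± 1.645 × 2.455 → [25.662, 33.738]

[25.66, 33.74]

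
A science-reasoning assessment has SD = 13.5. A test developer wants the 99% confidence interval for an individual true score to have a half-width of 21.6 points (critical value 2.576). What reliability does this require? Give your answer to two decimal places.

SEM needed = half-width / z = 21.6/2.576 ≈ 8.385
Required reliability = 1 − (SEM/SD)² = 1 − 0.386 ≈ 0.614

0.61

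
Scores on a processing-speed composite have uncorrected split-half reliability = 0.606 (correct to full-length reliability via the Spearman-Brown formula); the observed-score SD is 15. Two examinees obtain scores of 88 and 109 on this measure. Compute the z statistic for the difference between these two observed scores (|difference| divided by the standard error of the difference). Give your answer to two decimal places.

2.00

Spearman-Brown: r = 2(0.606) / (1 + 0.606) = 1.2120 / 1.6060 ≈ 0.7547
SEM = 15.0000 × √(1 − 0.7547) = 15.0000 × √0.2453 ≈ 15.0000 × 0.4953 ≈ 7.4296
SE_diff = √2 × SEM ≈ 10.5071
z = 21 / 10.5071 ≈ 1.9987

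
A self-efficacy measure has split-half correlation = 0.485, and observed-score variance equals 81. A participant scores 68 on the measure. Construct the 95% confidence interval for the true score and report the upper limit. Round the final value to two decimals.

78.39

SD = √81 ≈ 9.0000
Full-length reliability (Spearman-Brown) = 2(0.485)/(1+0.485) ≈ 0.6532
SEM = 9.0000 × √(1 − 0.6532) = 9.0000 × √0.3468 ≈ 9.0000 × 0.5889 ≈ 5.3001
Margin = 1.96 × 5.3001 ≈ 10.3882
Upper limit = 68 + 10.3882 ≈ 78.3882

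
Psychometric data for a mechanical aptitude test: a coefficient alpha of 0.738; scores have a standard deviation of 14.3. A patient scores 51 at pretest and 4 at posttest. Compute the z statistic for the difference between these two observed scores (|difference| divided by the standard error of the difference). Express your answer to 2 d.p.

4.54

SEM = 14.300 * √(1 − 0.738) = 14.300 * √0.262 ≈ 14.300 * 0.512 ≈ 7.320
Standard error of the difference = 7.320·√2 ≈ 10.351
z = 47 / 10.351 ≈ 4.540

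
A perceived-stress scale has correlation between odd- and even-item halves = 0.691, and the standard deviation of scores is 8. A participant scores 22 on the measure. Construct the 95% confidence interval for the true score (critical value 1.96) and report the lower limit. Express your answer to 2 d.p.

15.30

Spearman-Brown: r = 2(0.691) / (1 + 0.691) = 1.382 / 1.691 ≈ 0.817
SEM = 8.000·√(1 − 0.817) ≈ 3.420
Half-width = 1.96·3.420 ≈ 6.703
Lower limit = 22 − 6.703 ≈ 15.297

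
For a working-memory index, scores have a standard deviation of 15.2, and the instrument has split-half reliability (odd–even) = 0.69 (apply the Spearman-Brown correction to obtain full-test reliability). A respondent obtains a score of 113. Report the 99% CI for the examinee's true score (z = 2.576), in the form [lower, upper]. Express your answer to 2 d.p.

Spearman-Brown: r = 2(0.69) / (1 + 0.69) = 1.380 / 1.690 ≈ 0.817
SEM = 15.200×√(1 − 0.817) ≈ 6.510
Half-width = 2.576×6.510 ≈ 16.770
99% CI: 113 ± 16.770 = [96.230, 129.770]

[96.23, 129.77]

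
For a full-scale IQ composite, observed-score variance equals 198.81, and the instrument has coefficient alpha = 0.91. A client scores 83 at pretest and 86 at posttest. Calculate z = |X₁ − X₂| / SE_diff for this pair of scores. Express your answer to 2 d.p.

σ = 198.81^(1/2) = 14.1000
The standard error of measurement is 14.1000·√(1 − 0.9100) ≈ 14.1000·0.3000 ≈ 4.2300.
SE_diff = √2 · SEM ≈ 5.9821
z = |83 − 86| / 5.9821 = 3 / 5.9821 ≈ 0.5015

0.50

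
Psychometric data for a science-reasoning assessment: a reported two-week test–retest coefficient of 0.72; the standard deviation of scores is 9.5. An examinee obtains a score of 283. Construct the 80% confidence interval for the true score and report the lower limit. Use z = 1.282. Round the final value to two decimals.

276.56

SEM = 9.5000 · √(1 − 0.7200) = 9.5000 · √0.2800 ≈ 9.5000 · 0.5292 ≈ 5.0269
Half-width = 1.282·5.0269 ≈ 6.4445
Lower limit = 283 − 6.4445 ≈ 276.5555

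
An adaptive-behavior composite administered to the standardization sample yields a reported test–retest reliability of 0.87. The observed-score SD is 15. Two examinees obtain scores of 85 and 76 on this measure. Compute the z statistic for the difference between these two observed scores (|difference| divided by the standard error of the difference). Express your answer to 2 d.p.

1.18

SEM = 15.0000 * √(1 − 0.8700) = 15.0000 * √0.1300 ≈ 15.0000 * 0.3606 ≈ 5.4083
SE_diff = SEM * √2 ≈ 5.4083 * 1.4142 ≈ 7.6485
z = |85 − 76| / 7.6485 = 9 / 7.6485 ≈ 1.1767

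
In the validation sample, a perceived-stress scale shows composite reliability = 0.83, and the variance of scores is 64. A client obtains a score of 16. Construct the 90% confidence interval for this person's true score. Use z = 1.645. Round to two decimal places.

[10.57, 21.43]

SD = √64 ≈ 8.00000
SEM = 8.00000 × √(1 − 0.83000) = 8.00000 × √0.17000 ≈ 8.00000 × 0.41231 ≈ 3.29848
Margin = 1.645 × 3.29848 ≈ 5.42601
90% CI: 16 ± 5.42601 = [10.57399, 21.42601]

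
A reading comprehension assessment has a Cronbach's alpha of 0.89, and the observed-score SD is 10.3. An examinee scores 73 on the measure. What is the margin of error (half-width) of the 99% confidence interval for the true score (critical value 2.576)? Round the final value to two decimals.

SEM = 10.30000 * √(1 − 0.89000) = 10.30000 * √0.11000 ≈ 10.30000 * 0.33166 ≈ 3.41612
2.576 * SEM ≈ 8.79993

8.80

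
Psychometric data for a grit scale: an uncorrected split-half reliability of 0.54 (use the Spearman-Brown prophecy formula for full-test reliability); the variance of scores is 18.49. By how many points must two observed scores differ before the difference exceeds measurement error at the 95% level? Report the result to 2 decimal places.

SD = √18.49 = 4.3000
Full-length reliability (Spearman-Brown) = 2(0.54)/(1+0.54) ≃ 0.7013
The standard error of measurement is 4.3000×√(1 − 0.7013) ≃ 4.3000×0.5465 ≃ 2.3501.
SE_diff = SEM × √2 ≃ 2.3501 × 1.4142 ≃ 3.3235
Minimum reliable difference = 1.96 × SE_diff ≃ 1.96 × 3.3235 ≃ 6.5142

6.51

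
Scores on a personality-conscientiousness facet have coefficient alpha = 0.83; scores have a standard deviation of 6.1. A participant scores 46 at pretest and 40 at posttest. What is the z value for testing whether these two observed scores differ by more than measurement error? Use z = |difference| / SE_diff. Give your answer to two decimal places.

1.69

The standard error of measurement is 6.10000*√(1 − 0.83000) ≈ 6.10000*0.41231 ≈ 2.51509.
Standard error of the difference = 2.51509·√2 ≈ 3.55688
z = 6 / 3.55688 ≈ 1.68687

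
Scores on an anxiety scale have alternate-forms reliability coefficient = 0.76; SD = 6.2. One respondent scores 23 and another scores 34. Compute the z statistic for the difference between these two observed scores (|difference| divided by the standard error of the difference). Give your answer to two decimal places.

SEM = 6.200 × √(1 − 0.760) = 6.200 × √0.240 ≈ 6.200 × 0.490 ≈ 3.037
SE_diff = √2 × SEM ≈ 4.295
z = 11 / 4.295 ≈ 2.561

2.56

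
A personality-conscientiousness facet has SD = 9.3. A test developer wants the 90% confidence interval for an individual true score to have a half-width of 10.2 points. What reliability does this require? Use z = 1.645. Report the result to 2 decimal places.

Required SEM = 10.2 / 1.645 ≈ 6.201
Required reliability = 1 − (SEM/SD)² = 1 − 0.445 ≈ 0.555

0.56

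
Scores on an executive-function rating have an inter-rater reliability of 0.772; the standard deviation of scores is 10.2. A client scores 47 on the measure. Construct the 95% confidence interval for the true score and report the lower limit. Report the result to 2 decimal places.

37.45

SEM = 10.200 × √(1 − 0.772) = 10.200 × √0.228 ≈ 10.200 × 0.477 ≈ 4.870
1.96 × SEM ≈ 9.546
Lower bound: 47 − 9.546 = 37.454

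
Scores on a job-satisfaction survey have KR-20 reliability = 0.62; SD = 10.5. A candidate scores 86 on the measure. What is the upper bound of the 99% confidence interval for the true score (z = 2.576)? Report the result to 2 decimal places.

102.67

SEM = 10.500 × √(1 − 0.620) = 10.500 × √0.380 ≈ 10.500 × 0.616 ≈ 6.473
2.576 × SEM ≈ 16.674
Upper bound: 86 + 16.674 = 102.674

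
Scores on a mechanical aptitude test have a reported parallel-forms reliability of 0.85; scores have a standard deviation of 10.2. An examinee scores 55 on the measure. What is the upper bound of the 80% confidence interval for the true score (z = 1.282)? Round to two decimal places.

60.06

The standard error of measurement is 10.2000*√(1 − 0.8500) ≃ 10.2000*0.3873 ≃ 3.9504.
Margin = 1.282 * 3.9504 ≃ 5.0645
Upper limit = 55 + 5.0645 ≃ 60.0645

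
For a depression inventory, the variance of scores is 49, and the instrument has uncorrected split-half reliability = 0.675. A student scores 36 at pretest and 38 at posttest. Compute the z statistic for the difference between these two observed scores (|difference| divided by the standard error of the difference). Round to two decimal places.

SD = √49 ≈ 7.0000
Spearman-Brown: r = 2(0.675) / (1 + 0.675) = 1.3500 / 1.6750 ≈ 0.8060
SEM = 7.0000 × √(1 − 0.8060) = 7.0000 × √0.1940 ≈ 7.0000 × 0.4405 ≈ 3.0834
SE_diff = √2 × SEM ≈ 4.3606
z = |36 − 38| / 4.3606 = 2 / 4.3606 ≈ 0.4587

0.46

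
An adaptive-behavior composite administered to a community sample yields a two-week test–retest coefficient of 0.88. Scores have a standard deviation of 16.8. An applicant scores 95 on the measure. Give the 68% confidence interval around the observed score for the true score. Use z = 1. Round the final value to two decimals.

[89.18, 100.82]

SEM = 16.80000 × √(1 − 0.88000) = 16.80000 × √0.12000 ≃ 16.80000 × 0.34641 ≃ 5.81969
Margin = 1 × 5.81969 ≃ 5.81969
68% CI: 95 ± 5.81969 = [89.18031, 100.81969]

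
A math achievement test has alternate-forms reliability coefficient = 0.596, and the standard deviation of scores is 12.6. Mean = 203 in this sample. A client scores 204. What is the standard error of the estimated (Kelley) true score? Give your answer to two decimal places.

SE_est = SD * √(r(1 − r)) = 12.6000 * √0.2408 ≈ 12.6000 * 0.4907 ≈ 6.1828

6.18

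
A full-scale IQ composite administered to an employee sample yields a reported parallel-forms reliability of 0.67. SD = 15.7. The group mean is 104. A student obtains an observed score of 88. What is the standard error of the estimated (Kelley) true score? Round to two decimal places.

SE_est = SD × √(r(1 − r)) = 15.700 × √0.221 ≈ 15.700 × 0.470 ≈ 7.382

7.38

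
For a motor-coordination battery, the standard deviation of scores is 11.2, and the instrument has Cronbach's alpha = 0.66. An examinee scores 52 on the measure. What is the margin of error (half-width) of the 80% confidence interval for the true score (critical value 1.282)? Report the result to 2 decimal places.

SEM = 11.20000×√(1 − 0.66000) ≃ 6.53067
1.282 × SEM ≃ 8.37231

8.37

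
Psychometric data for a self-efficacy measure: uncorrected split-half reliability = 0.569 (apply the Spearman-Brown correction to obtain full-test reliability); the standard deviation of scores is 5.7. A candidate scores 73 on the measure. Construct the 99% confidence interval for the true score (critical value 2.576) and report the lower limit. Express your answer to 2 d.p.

65.30

Spearman-Brown: r = 2(0.569) / (1 + 0.569) = 1.13800 / 1.56900 ≈ 0.72530
SEM = 5.70000 · √(1 − 0.72530) = 5.70000 · √0.27470 ≈ 5.70000 · 0.52412 ≈ 2.98746
2.576 · SEM ≈ 7.69570
Lower limit = 73 − 7.69570 ≈ 65.30430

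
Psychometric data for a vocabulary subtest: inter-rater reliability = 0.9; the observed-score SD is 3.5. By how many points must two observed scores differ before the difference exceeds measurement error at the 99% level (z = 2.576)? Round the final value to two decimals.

The standard error of measurement is 3.5000*√(1 − 0.9000) ≈ 3.5000*0.3162 ≈ 1.1068.
SE_diff = √2 * SEM ≈ 1.5652
Smallest detectable difference = 2.576*1.5652 ≈ 4.0321

4.03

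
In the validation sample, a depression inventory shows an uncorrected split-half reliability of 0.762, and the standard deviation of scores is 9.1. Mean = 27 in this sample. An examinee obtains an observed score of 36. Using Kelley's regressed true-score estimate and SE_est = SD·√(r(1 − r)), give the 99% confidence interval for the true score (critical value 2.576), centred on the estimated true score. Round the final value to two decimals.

[26.77, 42.80]

Spearman-Brown: r = 2(0.762) / (1 + 0.762) = 1.52400 / 1.76200 ≈ 0.86493
T̂ = 0.86493(36) + 0.13507(27) ≈ 34.78434
SE_est = 9.10000·√[r(1 − r)] ≈ 3.11040
CI = 34.78434 ± 2.576 × 3.11040 → [26.77194, 42.79673]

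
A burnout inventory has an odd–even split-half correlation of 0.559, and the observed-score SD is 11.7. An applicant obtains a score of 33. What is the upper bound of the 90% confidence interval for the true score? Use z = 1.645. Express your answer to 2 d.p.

Spearman-Brown: r = 2(0.559) / (1 + 0.559) = 1.1180 / 1.5590 ≃ 0.7171
SEM = 11.7000 · √(1 − 0.7171) = 11.7000 · √0.2829 ≃ 11.7000 · 0.5319 ≃ 6.2227
1.645 · SEM ≃ 10.2364
Upper bound: 33 + 10.2364 = 43.2364

43.24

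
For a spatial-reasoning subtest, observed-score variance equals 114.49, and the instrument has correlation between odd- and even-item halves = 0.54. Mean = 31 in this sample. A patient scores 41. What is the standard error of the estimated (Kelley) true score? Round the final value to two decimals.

SD = √114.49 ≈ 10.700
r_full = 2·0.54 / (1 + 0.54) ≈ 0.701
SE_est = SD * √(r(1 − r)) = 10.700 * √0.209 ≈ 10.700 * 0.458 ≈ 4.897

4.90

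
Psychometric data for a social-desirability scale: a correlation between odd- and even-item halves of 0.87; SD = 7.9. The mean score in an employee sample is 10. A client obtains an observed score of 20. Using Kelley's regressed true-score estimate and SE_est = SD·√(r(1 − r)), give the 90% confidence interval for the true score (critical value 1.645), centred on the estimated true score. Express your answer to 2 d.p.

r_full = 2·0.87 / (1 + 0.87) ≈ 0.9305
T̂ = 0.9305(20) + 0.0695(10) ≈ 19.3048
SE_est = SD * √(r(1 − r)) = 7.9000 * √0.0647 ≈ 7.9000 * 0.2543 ≈ 2.0092
CI = 19.3048 ± 1.645 * 2.0092 → [15.9996, 22.6100]

[16.00, 22.61]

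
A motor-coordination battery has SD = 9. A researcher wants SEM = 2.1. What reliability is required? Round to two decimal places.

Required reliability = 1 − (SEM/SD)² = 1 − 0.0544 ≈ 0.9456

0.95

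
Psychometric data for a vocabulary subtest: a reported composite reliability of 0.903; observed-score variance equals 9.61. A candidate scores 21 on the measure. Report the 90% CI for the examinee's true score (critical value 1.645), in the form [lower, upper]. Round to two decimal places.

[19.41, 22.59]

SD = √9.61 = 3.1000
The standard error of measurement is 3.1000·√(1 − 0.9030) ≃ 3.1000·0.3114 ≃ 0.9655.
1.645 · SEM ≃ 1.5882
Interval: (19.4118, 22.5882)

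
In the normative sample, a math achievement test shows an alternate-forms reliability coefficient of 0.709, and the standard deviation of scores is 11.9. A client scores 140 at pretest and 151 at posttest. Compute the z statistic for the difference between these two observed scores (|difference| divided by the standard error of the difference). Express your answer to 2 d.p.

1.21

The standard error of measurement is 11.900×√(1 − 0.709) ≈ 11.900×0.539 ≈ 6.419.
Standard error of the difference = 6.419·√2 ≈ 9.078
z = 11 / 9.078 ≈ 1.212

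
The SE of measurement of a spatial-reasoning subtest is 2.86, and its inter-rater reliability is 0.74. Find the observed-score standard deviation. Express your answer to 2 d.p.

σ = SEM·(1 − r)^(−1/2) ≃ 2.86×1.961 ≃ 5.609

5.61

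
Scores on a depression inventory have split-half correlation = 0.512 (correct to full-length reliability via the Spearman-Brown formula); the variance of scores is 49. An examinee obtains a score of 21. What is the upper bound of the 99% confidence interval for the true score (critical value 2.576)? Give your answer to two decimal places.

31.24

SD = √49 ≈ 7.0000
Full-length reliability (Spearman-Brown) = 2(0.512)/(1+0.512) ≈ 0.6772
SEM = 7.0000 × √(1 − 0.6772) = 7.0000 × √0.3228 ≈ 7.0000 × 0.5681 ≈ 3.9768
Margin = 2.576 × 3.9768 ≈ 10.2442
Upper limit = 21 + 10.2442 ≈ 31.2442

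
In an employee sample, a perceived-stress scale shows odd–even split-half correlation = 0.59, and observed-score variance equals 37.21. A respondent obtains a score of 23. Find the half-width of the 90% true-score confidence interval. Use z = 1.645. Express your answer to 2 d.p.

5.10

SD = √37.21 = 6.1000
Spearman-Brown: r = 2(0.59) / (1 + 0.59) = 1.1800 / 1.5900 ≈ 0.7421
The standard error of measurement is 6.1000*√(1 − 0.7421) ≈ 6.1000*0.5078 ≈ 3.0976.
Half-width = 1.645*3.0976 ≈ 5.0955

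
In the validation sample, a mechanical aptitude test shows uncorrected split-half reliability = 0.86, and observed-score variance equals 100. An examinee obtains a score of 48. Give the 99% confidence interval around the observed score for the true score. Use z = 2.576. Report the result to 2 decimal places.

σ = 100^(1/2) = 10.0000
Full-length reliability (Spearman-Brown) = 2(0.86)/(1+0.86) ≈ 0.9247
The standard error of measurement is 10.0000*√(1 − 0.9247) ≈ 10.0000*0.2744 ≈ 2.7435.
2.576 * SEM ≈ 7.0673
Interval: (40.9327, 55.0673)

[40.93, 55.07]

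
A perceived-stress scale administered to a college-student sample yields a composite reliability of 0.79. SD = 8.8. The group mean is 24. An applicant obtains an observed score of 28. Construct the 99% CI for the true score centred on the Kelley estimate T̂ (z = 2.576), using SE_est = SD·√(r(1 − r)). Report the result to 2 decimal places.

Estimated true score = 0.79000*28 + (1 − 0.79000)*24 ≈ 27.16000
SE_est = 8.80000*√(0.79000*0.21000) ≈ 3.58431
CI = 27.16000 ± 2.576 * 3.58431 → [17.92681, 36.39319]

[17.93, 36.39]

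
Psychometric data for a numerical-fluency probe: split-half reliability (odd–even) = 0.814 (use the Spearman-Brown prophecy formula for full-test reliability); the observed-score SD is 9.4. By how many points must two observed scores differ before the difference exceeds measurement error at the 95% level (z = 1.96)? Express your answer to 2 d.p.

Full-length reliability (Spearman-Brown) = 2(0.814)/(1+0.814) ≈ 0.89746
The standard error of measurement is 9.40000×√(1 − 0.89746) ≈ 9.40000×0.32021 ≈ 3.00999.
Standard error of the difference = 3.00999·√2 ≈ 4.25677
Smallest detectable difference = 1.96×4.25677 ≈ 8.34328

8.34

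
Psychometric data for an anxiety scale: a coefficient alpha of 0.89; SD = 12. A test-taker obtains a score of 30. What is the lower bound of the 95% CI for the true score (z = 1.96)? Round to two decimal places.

SEM = 12.000 × √(1 − 0.890) = 12.000 × √0.110 ≈ 12.000 × 0.332 ≈ 3.980
Margin = 1.96 × 3.980 ≈ 7.801
Lower limit = 30 − 7.801 ≈ 22.199

22.20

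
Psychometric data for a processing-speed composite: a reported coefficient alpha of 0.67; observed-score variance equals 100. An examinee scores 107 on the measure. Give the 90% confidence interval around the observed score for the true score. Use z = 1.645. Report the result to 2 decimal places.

SD = √100 ≈ 10.000
SEM = 10.000·√(1 − 0.670) ≈ 5.745
Margin = 1.645 · 5.745 ≈ 9.450
90% CI: 107 ± 9.450 = [97.550, 116.450]

[97.55, 116.45]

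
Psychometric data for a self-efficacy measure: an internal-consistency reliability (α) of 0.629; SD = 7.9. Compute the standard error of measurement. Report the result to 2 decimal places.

SEM = 7.900·√(1 − 0.629) ≈ 4.812

4.81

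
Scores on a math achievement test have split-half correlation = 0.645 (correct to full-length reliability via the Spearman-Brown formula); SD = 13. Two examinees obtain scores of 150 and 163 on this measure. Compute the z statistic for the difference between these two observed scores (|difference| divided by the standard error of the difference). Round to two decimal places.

1.52

r_full = 2·0.645 / (1 + 0.645) ≈ 0.7842
SEM = 13.0000*√(1 − 0.7842) ≈ 6.0391
SE_diff = √2 * SEM ≈ 8.5406
z = 13 / 8.5406 ≈ 1.5221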